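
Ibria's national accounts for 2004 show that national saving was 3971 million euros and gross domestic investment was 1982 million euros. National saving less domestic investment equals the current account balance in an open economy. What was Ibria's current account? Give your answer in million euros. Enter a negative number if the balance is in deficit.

1989

S - I = CA (net lending to the rest of the world).
CA = S - I = 3971 - 1982 = 1989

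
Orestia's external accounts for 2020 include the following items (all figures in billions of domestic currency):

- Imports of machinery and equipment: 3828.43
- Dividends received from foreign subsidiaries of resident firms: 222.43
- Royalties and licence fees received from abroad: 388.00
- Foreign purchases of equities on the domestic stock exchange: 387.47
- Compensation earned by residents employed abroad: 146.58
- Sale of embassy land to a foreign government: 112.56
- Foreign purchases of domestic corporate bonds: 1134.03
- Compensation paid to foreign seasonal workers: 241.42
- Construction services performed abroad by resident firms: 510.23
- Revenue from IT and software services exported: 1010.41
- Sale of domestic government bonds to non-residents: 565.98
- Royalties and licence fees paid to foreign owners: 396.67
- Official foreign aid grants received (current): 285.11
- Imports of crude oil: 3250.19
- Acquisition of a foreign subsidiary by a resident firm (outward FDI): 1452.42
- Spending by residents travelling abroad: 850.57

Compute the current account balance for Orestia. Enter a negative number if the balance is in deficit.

Goods: -3828.43 - 3250.19 = -7078.62
Services: -850.57 + 1010.41 + 388.00 - 396.67 + 510.23 = 661.40
Primary income: 222.43 - 241.42 + 146.58 = 127.59
Secondary income: 285.11
Current account = (-7078.62) + 661.40 + 127.59 + 285.11 = -6004.52
(Excluded from the current account — financial account: foreign purchases of equities on the domestic stock exchange 387.47, foreign purchases of domestic corporate bonds 1134.03, sale of domestic government bonds to non-residents 565.98, acquisition of a foreign subsidiary by a resident firm (outward FDI) 1452.42; capital account: sale of embassy land to a foreign government 112.56.)

-6004.52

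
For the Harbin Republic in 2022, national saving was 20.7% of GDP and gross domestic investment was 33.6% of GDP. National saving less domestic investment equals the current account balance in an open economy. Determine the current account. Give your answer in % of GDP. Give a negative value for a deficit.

-12.9

CA = S - I = 20.7 - 33.6 = -12.9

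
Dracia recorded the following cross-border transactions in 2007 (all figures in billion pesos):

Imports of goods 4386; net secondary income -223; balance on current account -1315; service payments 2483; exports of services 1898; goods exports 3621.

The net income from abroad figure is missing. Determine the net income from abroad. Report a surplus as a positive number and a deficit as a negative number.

258

Current account = goods balance + services balance + net primary income + net secondary income
Sum of the known components = -1573
Net income from abroad = CA - (known components) = -1315 - (-1573) = 258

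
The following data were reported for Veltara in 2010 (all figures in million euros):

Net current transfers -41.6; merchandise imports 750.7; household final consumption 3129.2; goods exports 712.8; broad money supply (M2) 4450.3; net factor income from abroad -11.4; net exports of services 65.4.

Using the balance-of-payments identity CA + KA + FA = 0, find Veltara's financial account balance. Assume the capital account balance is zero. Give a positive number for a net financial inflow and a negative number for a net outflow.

Goods balance = 712.8 - 750.7 = -37.9
Services balance = 65.4
Trade balance (goods + services) = -37.9 + 65.4 = 27.5
Net primary income = -11.4
Net secondary income = -41.6
Current account = 27.5 + (-11.4) + (-41.6) = -25.5
Financial account = -(-25.5) = 25.5

25.5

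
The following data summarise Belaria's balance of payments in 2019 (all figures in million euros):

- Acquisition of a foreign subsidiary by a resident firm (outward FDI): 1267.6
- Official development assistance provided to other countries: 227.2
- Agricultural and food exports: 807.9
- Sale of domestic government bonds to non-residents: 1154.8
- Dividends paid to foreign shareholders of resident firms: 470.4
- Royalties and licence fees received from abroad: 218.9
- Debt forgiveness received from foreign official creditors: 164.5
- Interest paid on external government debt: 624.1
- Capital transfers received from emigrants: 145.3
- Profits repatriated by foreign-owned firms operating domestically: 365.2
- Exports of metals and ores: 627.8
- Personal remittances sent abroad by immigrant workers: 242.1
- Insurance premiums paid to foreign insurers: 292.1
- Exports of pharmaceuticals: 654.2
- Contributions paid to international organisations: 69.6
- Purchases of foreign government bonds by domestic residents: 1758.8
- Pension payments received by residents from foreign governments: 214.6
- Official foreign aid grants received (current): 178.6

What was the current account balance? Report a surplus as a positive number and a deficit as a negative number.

Goods: 807.9 + 627.8 + 654.2 = 2089.9
Services: -292.1 + 218.9 = -73.2
Primary income: -470.4 - 624.1 - 365.2 = -1459.7
Secondary income: -242.1 - 69.6 - 227.2 + 214.6 + 178.6 = -145.7
Current account = 2089.9 + (-73.2) + (-1459.7) + (-145.7) = 411.3
(Excluded from the current account — financial account: acquisition of a foreign subsidiary by a resident firm (outward FDI) 1267.6, sale of domestic government bonds to non-residents 1154.8, purchases of foreign government bonds by domestic residents 1758.8; capital account: debt forgiveness received from foreign official creditors 164.5, capital transfers received from emigrants 145.3.)

411.3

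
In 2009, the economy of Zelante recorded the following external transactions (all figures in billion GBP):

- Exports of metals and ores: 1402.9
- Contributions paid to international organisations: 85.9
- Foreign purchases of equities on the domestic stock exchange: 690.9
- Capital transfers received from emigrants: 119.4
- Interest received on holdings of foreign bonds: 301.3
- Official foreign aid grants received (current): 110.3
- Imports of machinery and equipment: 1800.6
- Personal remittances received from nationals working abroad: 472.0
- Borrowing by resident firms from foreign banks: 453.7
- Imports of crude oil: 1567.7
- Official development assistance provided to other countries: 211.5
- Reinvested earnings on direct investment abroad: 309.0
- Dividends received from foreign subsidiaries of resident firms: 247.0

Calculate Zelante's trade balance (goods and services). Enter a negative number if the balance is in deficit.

Goods: -1567.7 - 1800.6 + 1402.9 = -1965.4
Trade balance = -1965.4 + 0.0 = -1965.4
(Excluded from the trade balance — secondary income: contributions paid to international organisations 85.9, official foreign aid grants received (current) 110.3, personal remittances received from nationals working abroad 472.0, official development assistance provided to other countries 211.5; financial account: foreign purchases of equities on the domestic stock exchange 690.9, borrowing by resident firms from foreign banks 453.7; capital account: capital transfers received from emigrants 119.4; primary income: interest received on holdings of foreign bonds 301.3, reinvested earnings on direct investment abroad 309.0, dividends received from foreign subsidiaries of resident firms 247.0.)

-1965.4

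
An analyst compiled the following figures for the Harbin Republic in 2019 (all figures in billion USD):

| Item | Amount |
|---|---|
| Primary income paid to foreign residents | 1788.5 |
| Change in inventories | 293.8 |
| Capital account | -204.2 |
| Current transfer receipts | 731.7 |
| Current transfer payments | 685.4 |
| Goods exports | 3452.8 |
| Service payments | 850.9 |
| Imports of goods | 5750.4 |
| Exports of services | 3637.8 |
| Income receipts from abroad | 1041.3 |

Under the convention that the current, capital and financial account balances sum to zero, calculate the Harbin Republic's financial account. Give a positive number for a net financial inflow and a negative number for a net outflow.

415.8

Goods balance = 3452.8 - 5750.4 = -2297.6
Services balance = 3637.8 - 850.9 = 2786.9
Trade balance (goods + services) = -2297.6 + 2786.9 = 489.3
Net primary income = 1041.3 - 1788.5 = -747.2
Net secondary income = 731.7 - 685.4 = 46.3
Current account = 489.3 + (-747.2) + 46.3 = -211.6
Financial account = -(-211.6 + (-204.2)) = 415.8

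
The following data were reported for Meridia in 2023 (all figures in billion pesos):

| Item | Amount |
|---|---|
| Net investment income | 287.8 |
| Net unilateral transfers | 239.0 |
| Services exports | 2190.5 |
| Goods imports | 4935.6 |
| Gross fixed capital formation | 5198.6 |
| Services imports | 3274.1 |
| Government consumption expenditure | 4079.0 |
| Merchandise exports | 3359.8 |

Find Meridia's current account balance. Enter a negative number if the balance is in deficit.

-2132.6

Goods balance = 3359.8 - 4935.6 = -1575.8
Services balance = 2190.5 - 3274.1 = -1083.6
Trade balance (goods + services) = -1575.8 + (-1083.6) = -2659.4
Net primary income = 287.8
Net secondary income = 239.0
Current account = -2659.4 + 287.8 + 239.0 = -2132.6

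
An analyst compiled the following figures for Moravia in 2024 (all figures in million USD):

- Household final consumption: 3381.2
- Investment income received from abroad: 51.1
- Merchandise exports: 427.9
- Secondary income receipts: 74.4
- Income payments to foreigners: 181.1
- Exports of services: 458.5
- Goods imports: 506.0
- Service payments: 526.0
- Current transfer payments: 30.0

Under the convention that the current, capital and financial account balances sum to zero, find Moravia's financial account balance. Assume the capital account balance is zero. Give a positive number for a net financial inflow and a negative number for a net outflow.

Goods balance = 427.9 - 506.0 = -78.1
Services balance = 458.5 - 526.0 = -67.5
Trade balance (goods + services) = -78.1 + (-67.5) = -145.6
Net primary income = 51.1 - 181.1 = -130.0
Net secondary income = 74.4 - 30.0 = 44.4
Current account = -145.6 + (-130.0) + 44.4 = -231.2
Financial account = -(-231.2) = 231.2

231.2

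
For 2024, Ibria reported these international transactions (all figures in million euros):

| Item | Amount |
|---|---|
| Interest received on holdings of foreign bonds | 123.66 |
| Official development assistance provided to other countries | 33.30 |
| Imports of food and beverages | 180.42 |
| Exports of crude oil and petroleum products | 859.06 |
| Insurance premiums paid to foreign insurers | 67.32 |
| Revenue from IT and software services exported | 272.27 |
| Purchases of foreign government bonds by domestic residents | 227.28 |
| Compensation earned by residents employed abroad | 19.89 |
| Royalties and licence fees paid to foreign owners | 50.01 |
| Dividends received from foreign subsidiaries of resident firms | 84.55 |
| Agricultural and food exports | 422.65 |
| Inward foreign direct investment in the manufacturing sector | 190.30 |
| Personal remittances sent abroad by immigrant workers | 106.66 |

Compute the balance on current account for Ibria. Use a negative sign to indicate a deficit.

Goods: 422.65 + 859.06 - 180.42 = 1101.29
Services: -50.01 - 67.32 + 272.27 = 154.94
Primary income: 19.89 + 84.55 + 123.66 = 228.10
Secondary income: -33.30 - 106.66 = -139.96
Current account = 1101.29 + 154.94 + 228.10 + (-139.96) = 1344.37
(Excluded from the current account — financial account: purchases of foreign government bonds by domestic residents 227.28, inward foreign direct investment in the manufacturing sector 190.30.)

1344.37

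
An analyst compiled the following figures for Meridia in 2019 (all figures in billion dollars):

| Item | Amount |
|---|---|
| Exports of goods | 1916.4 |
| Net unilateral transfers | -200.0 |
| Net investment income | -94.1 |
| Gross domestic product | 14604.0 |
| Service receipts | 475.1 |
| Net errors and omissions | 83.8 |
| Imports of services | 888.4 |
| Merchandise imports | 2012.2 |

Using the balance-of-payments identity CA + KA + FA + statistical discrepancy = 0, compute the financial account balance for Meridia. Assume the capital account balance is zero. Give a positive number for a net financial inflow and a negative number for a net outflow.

Goods balance = 1916.4 - 2012.2 = -95.8
Services balance = 475.1 - 888.4 = -413.3
Trade balance (goods + services) = -95.8 + (-413.3) = -509.1
Net primary income = -94.1
Net secondary income = -200.0
Current account = -509.1 + (-94.1) + (-200.0) = -803.2
Financial account = -(-803.2 + 83.8) = 719.4

719.4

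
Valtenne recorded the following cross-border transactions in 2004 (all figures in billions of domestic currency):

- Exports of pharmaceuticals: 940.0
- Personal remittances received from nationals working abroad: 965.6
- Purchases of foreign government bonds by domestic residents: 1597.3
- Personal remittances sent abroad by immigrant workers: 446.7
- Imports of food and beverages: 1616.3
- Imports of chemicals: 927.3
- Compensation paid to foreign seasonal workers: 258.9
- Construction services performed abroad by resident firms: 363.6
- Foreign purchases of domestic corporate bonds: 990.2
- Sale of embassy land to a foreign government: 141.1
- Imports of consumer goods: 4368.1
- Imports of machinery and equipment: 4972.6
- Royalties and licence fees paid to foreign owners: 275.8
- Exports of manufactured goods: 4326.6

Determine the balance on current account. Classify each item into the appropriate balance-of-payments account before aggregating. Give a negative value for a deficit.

-6269.9

Goods: -927.3 - 1616.3 - 4972.6 - 4368.1 + 940.0 + 4326.6 = -6617.7
Services: -275.8 + 363.6 = 87.8
Primary income: -258.9
Secondary income: -446.7 + 965.6 = 518.9
Current account = (-6617.7) + 87.8 + (-258.9) + 518.9 = -6269.9
(Excluded from the current account — financial account: purchases of foreign government bonds by domestic residents 1597.3, foreign purchases of domestic corporate bonds 990.2; capital account: sale of embassy land to a foreign government 141.1.)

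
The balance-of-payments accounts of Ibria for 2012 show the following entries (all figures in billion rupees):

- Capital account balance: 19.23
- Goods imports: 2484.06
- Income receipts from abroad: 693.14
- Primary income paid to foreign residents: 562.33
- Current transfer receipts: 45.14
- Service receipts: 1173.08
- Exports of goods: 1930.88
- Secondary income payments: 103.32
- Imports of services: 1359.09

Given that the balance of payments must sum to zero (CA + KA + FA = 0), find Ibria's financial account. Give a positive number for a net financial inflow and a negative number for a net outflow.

647.33

Goods balance = 1930.88 - 2484.06 = -553.18
Services balance = 1173.08 - 1359.09 = -186.01
Trade balance (goods + services) = -553.18 + (-186.01) = -739.19
Net primary income = 693.14 - 562.33 = 130.81
Net secondary income = 45.14 - 103.32 = -58.18
Current account = -739.19 + 130.81 + (-58.18) = -666.56
Financial account = -(-666.56 + 19.23) = 647.33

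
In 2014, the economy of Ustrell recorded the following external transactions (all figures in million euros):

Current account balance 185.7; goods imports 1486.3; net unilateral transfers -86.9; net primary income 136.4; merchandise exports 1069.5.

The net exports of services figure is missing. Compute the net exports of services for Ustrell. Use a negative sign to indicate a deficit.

553.0

Current account = goods balance + services balance + net primary income + net secondary income
Sum of the known components = -367.3
Net exports of services = CA - (known components) = 185.7 - (-367.3) = 553.0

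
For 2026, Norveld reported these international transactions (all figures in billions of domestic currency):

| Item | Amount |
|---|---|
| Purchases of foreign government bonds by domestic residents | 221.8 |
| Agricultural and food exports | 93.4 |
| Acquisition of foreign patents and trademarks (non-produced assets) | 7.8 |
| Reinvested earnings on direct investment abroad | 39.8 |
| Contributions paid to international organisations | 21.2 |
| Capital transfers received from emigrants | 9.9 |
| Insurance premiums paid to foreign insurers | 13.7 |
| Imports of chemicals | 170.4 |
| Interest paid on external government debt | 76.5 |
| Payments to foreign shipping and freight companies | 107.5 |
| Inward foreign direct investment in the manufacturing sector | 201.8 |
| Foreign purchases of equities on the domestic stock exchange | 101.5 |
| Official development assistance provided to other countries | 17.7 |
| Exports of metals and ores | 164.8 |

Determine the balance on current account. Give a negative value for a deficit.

Goods: 164.8 - 170.4 + 93.4 = 87.8
Services: -107.5 - 13.7 = -121.2
Primary income: -76.5 + 39.8 = -36.7
Secondary income: -21.2 - 17.7 = -38.9
Current account = 87.8 + (-121.2) + (-36.7) + (-38.9) = -109.0
(Excluded from the current account — financial account: purchases of foreign government bonds by domestic residents 221.8, inward foreign direct investment in the manufacturing sector 201.8, foreign purchases of equities on the domestic stock exchange 101.5; capital account: acquisition of foreign patents and trademarks (non-produced assets) 7.8, capital transfers received from emigrants 9.9.)

-109.0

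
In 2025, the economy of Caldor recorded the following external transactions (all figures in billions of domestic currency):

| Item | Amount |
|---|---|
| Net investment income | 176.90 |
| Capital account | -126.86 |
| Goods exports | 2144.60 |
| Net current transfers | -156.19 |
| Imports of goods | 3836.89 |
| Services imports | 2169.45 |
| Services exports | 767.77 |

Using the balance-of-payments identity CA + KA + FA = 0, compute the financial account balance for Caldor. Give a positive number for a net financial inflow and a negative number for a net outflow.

Goods balance = 2144.60 - 3836.89 = -1692.29
Services balance = 767.77 - 2169.45 = -1401.68
Trade balance (goods + services) = -1692.29 + (-1401.68) = -3093.97
Net primary income = 176.90
Net secondary income = -156.19
Current account = -3093.97 + 176.90 + (-156.19) = -3073.26
Financial account = -(-3073.26 + (-126.86)) = 3200.12

3200.12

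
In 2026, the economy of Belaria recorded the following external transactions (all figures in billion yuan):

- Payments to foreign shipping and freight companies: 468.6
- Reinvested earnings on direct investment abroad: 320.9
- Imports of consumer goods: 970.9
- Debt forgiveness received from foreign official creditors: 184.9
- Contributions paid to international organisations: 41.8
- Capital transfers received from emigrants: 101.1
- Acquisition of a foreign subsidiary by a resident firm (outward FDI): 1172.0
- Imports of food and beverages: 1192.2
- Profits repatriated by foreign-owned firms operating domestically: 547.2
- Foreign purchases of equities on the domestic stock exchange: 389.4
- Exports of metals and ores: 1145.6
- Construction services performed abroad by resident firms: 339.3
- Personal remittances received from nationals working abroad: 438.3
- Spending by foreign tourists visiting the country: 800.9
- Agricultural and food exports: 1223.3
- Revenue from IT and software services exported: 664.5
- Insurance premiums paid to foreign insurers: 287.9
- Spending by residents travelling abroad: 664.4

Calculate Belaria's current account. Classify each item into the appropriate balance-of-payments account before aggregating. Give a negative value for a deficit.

759.8

Goods: -970.9 - 1192.2 + 1145.6 + 1223.3 = 205.8
Services: -664.4 - 468.6 + 339.3 + 800.9 - 287.9 + 664.5 = 383.8
Primary income: -547.2 + 320.9 = -226.3
Secondary income: 438.3 - 41.8 = 396.5
Current account = 205.8 + 383.8 + (-226.3) + 396.5 = 759.8
(Excluded from the current account — capital account: debt forgiveness received from foreign official creditors 184.9, capital transfers received from emigrants 101.1; financial account: acquisition of a foreign subsidiary by a resident firm (outward FDI) 1172.0, foreign purchases of equities on the domestic stock exchange 389.4.)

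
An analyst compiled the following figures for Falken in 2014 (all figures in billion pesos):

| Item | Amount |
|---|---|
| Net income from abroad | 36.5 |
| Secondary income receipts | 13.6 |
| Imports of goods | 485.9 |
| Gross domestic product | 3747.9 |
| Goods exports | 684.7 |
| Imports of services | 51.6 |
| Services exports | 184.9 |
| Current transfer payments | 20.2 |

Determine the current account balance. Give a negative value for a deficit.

362.0

Goods balance = 684.7 - 485.9 = 198.8
Services balance = 184.9 - 51.6 = 133.3
Trade balance (goods + services) = 198.8 + 133.3 = 332.1
Net primary income = 36.5
Net secondary income = 13.6 - 20.2 = -6.6
Current account = 332.1 + 36.5 + (-6.6) = 362.0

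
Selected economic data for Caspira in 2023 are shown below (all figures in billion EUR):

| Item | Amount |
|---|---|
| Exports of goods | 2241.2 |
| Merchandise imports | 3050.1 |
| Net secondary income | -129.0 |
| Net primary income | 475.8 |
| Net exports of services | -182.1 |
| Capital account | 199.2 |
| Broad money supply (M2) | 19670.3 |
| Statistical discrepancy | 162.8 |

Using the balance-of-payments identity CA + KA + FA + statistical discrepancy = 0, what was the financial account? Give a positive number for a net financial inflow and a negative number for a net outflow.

Goods balance = 2241.2 - 3050.1 = -808.9
Services balance = -182.1
Trade balance (goods + services) = -808.9 + (-182.1) = -991.0
Net primary income = 475.8
Net secondary income = -129.0
Current account = -991.0 + 475.8 + (-129.0) = -644.2
Financial account = -(-644.2 + 199.2 + 162.8) = 282.2

282.2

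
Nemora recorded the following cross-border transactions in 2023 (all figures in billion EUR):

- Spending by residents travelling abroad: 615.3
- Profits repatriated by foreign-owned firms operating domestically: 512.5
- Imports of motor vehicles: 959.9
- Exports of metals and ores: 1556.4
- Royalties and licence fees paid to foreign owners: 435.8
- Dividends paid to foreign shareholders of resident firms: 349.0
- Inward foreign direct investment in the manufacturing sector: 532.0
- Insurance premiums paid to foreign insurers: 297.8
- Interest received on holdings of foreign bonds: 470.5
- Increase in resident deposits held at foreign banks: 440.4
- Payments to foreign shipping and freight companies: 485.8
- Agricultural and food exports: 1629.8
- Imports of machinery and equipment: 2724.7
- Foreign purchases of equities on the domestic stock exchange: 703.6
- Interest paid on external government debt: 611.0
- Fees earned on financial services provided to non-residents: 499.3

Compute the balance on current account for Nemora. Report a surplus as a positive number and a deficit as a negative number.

Goods: 1556.4 + 1629.8 - 959.9 - 2724.7 = -498.4
Services: -435.8 + 499.3 - 485.8 - 615.3 - 297.8 = -1335.4
Primary income: 470.5 - 512.5 - 611.0 - 349.0 = -1002.0
Current account = (-498.4) + (-1335.4) + (-1002.0) = -2835.8
(Excluded from the current account — financial account: inward foreign direct investment in the manufacturing sector 532.0, increase in resident deposits held at foreign banks 440.4, foreign purchases of equities on the domestic stock exchange 703.6.)

-2835.8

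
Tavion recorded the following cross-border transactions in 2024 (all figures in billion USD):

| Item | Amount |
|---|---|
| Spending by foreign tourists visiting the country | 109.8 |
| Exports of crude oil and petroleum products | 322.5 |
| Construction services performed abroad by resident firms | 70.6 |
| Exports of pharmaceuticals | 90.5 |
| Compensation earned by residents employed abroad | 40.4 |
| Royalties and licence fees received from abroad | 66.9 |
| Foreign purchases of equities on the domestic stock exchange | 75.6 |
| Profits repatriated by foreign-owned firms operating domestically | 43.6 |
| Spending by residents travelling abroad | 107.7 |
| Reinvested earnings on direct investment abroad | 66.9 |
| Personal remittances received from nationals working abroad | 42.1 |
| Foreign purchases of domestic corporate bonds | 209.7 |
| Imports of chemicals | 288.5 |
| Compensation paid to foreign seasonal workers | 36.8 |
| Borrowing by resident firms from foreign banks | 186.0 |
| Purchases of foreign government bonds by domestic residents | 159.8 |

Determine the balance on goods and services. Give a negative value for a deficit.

Goods: 90.5 - 288.5 + 322.5 = 124.5
Services: 109.8 + 66.9 + 70.6 - 107.7 = 139.6
Trade balance = 124.5 + 139.6 = 264.1
(Excluded from the trade balance — primary income: compensation earned by residents employed abroad 40.4, profits repatriated by foreign-owned firms operating domestically 43.6, reinvested earnings on direct investment abroad 66.9, compensation paid to foreign seasonal workers 36.8; financial account: foreign purchases of equities on the domestic stock exchange 75.6, foreign purchases of domestic corporate bonds 209.7, borrowing by resident firms from foreign banks 186.0, purchases of foreign government bonds by domestic residents 159.8; secondary income: personal remittances received from nationals working abroad 42.1.)

264.1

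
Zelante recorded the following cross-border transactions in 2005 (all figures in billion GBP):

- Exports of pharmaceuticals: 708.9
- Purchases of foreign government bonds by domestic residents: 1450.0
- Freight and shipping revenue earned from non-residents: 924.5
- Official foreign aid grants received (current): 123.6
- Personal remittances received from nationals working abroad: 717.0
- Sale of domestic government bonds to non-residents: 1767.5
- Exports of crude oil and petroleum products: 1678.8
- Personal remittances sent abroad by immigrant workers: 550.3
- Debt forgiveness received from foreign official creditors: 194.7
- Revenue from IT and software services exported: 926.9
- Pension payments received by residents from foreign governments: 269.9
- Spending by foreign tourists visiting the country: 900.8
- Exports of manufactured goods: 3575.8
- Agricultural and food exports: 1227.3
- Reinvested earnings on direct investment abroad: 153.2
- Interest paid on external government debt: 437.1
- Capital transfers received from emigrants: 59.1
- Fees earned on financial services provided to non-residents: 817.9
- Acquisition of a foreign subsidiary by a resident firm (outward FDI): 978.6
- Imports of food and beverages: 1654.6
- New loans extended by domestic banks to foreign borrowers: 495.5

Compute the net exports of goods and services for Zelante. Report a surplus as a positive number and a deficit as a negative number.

Goods: 1227.3 + 708.9 - 1654.6 + 1678.8 + 3575.8 = 5536.2
Services: 817.9 + 900.8 + 926.9 + 924.5 = 3570.1
Trade balance = 5536.2 + 3570.1 = 9106.3
(Excluded from the trade balance — financial account: purchases of foreign government bonds by domestic residents 1450.0, sale of domestic government bonds to non-residents 1767.5, acquisition of a foreign subsidiary by a resident firm (outward FDI) 978.6, new loans extended by domestic banks to foreign borrowers 495.5; secondary income: official foreign aid grants received (current) 123.6, personal remittances received from nationals working abroad 717.0, personal remittances sent abroad by immigrant workers 550.3, pension payments received by residents from foreign governments 269.9; capital account: debt forgiveness received from foreign official creditors 194.7, capital transfers received from emigrants 59.1; primary income: reinvested earnings on direct investment abroad 153.2, interest paid on external government debt 437.1.)

9106.3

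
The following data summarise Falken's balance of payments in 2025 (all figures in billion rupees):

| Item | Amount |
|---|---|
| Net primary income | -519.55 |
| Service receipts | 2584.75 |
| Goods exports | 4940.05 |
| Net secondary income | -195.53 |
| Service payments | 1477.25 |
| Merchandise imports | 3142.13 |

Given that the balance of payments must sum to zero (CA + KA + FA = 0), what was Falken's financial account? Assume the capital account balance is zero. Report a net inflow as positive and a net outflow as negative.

-2190.34

Goods balance = 4940.05 - 3142.13 = 1797.92
Services balance = 2584.75 - 1477.25 = 1107.50
Trade balance (goods + services) = 1797.92 + 1107.50 = 2905.42
Net primary income = -519.55
Net secondary income = -195.53
Current account = 2905.42 + (-519.55) + (-195.53) = 2190.34
Financial account = -(2190.34) = -2190.34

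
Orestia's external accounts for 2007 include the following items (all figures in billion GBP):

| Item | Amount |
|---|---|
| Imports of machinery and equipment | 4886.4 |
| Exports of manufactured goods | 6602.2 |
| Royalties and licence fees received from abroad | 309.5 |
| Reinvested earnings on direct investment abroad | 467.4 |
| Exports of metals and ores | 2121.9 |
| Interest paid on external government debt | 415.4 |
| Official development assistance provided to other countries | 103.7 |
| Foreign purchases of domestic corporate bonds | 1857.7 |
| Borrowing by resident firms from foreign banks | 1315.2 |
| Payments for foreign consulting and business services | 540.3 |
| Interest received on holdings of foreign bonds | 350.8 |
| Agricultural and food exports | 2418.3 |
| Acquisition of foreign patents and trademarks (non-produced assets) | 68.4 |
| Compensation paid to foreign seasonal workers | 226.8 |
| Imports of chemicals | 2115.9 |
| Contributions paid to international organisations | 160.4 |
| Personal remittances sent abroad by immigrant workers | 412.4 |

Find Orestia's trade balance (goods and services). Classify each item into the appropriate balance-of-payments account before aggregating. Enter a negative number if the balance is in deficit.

Goods: 6602.2 - 4886.4 + 2418.3 + 2121.9 - 2115.9 = 4140.1
Services: -540.3 + 309.5 = -230.8
Trade balance = 4140.1 + (-230.8) = 3909.3
(Excluded from the trade balance — primary income: reinvested earnings on direct investment abroad 467.4, interest paid on external government debt 415.4, interest received on holdings of foreign bonds 350.8, compensation paid to foreign seasonal workers 226.8; secondary income: official development assistance provided to other countries 103.7, contributions paid to international organisations 160.4, personal remittances sent abroad by immigrant workers 412.4; financial account: foreign purchases of domestic corporate bonds 1857.7, borrowing by resident firms from foreign banks 1315.2; capital account: acquisition of foreign patents and trademarks (non-produced assets) 68.4.)

3909.3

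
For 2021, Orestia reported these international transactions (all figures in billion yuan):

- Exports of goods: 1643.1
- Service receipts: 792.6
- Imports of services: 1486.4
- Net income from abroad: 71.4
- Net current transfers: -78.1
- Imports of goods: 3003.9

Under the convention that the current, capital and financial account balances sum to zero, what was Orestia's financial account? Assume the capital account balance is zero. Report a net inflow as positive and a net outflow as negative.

2061.3

Goods balance = 1643.1 - 3003.9 = -1360.8
Services balance = 792.6 - 1486.4 = -693.8
Trade balance (goods + services) = -1360.8 + (-693.8) = -2054.6
Net primary income = 71.4
Net secondary income = -78.1
Current account = -2054.6 + 71.4 + (-78.1) = -2061.3
Financial account = -(-2061.3) = 2061.3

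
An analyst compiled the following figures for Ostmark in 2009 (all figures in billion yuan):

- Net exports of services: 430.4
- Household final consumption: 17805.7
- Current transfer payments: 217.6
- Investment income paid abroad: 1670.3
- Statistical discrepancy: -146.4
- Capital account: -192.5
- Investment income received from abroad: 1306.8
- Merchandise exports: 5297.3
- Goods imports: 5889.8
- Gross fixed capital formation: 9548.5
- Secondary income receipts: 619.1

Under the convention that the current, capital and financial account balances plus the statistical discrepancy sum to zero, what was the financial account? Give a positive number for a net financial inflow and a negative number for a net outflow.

Goods balance = 5297.3 - 5889.8 = -592.5
Services balance = 430.4
Trade balance (goods + services) = -592.5 + 430.4 = -162.1
Net primary income = 1306.8 - 1670.3 = -363.5
Net secondary income = 619.1 - 217.6 = 401.5
Current account = -162.1 + (-363.5) + 401.5 = -124.1
Financial account = -(-124.1 + (-192.5) + (-146.4)) = 463.0

463.0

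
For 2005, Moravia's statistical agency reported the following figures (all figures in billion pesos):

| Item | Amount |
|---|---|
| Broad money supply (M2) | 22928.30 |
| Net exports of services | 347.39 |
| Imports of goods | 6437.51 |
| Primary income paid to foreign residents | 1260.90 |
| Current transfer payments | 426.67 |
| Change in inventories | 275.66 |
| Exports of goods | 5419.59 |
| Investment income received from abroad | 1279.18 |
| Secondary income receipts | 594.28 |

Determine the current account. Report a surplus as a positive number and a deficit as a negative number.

Goods balance = 5419.59 - 6437.51 = -1017.92
Services balance = 347.39
Trade balance (goods + services) = -1017.92 + 347.39 = -670.53
Net primary income = 1279.18 - 1260.90 = 18.28
Net secondary income = 594.28 - 426.67 = 167.61
Current account = -670.53 + 18.28 + 167.61 = -484.64

-484.64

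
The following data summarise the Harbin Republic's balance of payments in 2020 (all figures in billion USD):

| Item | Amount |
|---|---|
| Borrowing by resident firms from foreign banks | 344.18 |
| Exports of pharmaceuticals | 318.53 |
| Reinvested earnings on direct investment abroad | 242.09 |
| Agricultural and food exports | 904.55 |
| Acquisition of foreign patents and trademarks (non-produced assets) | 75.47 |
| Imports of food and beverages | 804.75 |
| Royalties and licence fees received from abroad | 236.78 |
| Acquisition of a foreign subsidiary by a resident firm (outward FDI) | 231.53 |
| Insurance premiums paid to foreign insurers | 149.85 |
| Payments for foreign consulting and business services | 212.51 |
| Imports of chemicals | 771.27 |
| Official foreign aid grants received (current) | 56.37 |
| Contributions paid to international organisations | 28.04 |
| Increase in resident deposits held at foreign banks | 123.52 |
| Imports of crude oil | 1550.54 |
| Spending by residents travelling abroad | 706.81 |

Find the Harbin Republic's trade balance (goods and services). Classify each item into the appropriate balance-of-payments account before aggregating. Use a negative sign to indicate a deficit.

Goods: 904.55 - 771.27 - 1550.54 + 318.53 - 804.75 = -1903.48
Services: -149.85 + 236.78 - 706.81 - 212.51 = -832.39
Trade balance = -1903.48 + (-832.39) = -2735.87
(Excluded from the trade balance — financial account: borrowing by resident firms from foreign banks 344.18, acquisition of a foreign subsidiary by a resident firm (outward FDI) 231.53, increase in resident deposits held at foreign banks 123.52; primary income: reinvested earnings on direct investment abroad 242.09; capital account: acquisition of foreign patents and trademarks (non-produced assets) 75.47; secondary income: official foreign aid grants received (current) 56.37, contributions paid to international organisations 28.04.)

-2735.87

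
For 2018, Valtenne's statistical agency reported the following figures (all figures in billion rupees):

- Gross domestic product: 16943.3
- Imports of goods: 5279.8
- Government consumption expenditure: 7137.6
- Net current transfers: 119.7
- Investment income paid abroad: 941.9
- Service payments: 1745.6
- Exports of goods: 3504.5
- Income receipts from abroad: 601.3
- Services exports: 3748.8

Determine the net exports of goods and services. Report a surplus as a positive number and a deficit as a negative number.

Goods balance = 3504.5 - 5279.8 = -1775.3
Services balance = 3748.8 - 1745.6 = 2003.2
Trade balance (goods + services) = -1775.3 + 2003.2 = 227.9

227.9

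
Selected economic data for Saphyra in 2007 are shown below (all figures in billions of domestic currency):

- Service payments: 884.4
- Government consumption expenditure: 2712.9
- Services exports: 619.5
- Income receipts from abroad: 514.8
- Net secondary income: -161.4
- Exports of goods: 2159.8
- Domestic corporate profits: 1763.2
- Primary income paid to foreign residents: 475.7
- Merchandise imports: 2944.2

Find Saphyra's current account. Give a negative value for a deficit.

-1171.6

Goods balance = 2159.8 - 2944.2 = -784.4
Services balance = 619.5 - 884.4 = -264.9
Trade balance (goods + services) = -784.4 + (-264.9) = -1049.3
Net primary income = 514.8 - 475.7 = 39.1
Net secondary income = -161.4
Current account = -1049.3 + 39.1 + (-161.4) = -1171.6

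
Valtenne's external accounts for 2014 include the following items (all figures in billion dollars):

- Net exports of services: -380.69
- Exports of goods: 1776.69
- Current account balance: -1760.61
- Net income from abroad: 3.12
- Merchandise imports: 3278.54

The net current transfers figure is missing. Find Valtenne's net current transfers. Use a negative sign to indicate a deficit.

118.81

Current account = goods balance + services balance + net primary income + net secondary income
Sum of the known components = -1879.42
Net current transfers = CA - (known components) = -1760.61 - (-1879.42) = 118.81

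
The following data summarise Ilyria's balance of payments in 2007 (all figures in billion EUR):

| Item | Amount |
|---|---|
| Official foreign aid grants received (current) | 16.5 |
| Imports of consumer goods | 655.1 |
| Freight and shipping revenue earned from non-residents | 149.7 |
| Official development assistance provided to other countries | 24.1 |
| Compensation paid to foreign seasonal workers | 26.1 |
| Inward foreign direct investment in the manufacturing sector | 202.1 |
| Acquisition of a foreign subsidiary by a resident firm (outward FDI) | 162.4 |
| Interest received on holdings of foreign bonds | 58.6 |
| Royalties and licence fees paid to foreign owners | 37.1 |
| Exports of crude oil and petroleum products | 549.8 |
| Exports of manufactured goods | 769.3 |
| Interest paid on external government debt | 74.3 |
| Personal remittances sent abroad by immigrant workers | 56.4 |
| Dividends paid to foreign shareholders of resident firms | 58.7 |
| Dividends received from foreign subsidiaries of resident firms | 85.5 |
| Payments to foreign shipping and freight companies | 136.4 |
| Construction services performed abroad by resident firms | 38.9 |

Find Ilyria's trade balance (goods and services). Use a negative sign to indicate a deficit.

679.1

Goods: 769.3 + 549.8 - 655.1 = 664.0
Services: -136.4 + 38.9 + 149.7 - 37.1 = 15.1
Trade balance = 664.0 + 15.1 = 679.1
(Excluded from the trade balance — secondary income: official foreign aid grants received (current) 16.5, official development assistance provided to other countries 24.1, personal remittances sent abroad by immigrant workers 56.4; primary income: compensation paid to foreign seasonal workers 26.1, interest received on holdings of foreign bonds 58.6, interest paid on external government debt 74.3, dividends paid to foreign shareholders of resident firms 58.7, dividends received from foreign subsidiaries of resident firms 85.5; financial account: inward foreign direct investment in the manufacturing sector 202.1, acquisition of a foreign subsidiary by a resident firm (outward FDI) 162.4.)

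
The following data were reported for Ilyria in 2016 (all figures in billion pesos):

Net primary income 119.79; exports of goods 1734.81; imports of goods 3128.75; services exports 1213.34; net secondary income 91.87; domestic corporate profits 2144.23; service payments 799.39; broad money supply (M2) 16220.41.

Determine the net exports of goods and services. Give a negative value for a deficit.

Goods balance = 1734.81 - 3128.75 = -1393.94
Services balance = 1213.34 - 799.39 = 413.95
Trade balance (goods + services) = -1393.94 + 413.95 = -979.99

-979.99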